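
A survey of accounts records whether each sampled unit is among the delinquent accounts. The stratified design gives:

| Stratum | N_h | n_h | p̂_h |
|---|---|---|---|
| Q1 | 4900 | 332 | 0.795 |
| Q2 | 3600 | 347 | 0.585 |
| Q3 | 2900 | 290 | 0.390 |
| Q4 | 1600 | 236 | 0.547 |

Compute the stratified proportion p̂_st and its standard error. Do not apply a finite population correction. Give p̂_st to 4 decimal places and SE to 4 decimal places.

N = 13000; stratum weights W_h = N_h/N.
p̂_st = Σ W_h p̂_h = (4900·0.795 + 3600·0.585 + 2900·0.390 + 1600·0.547)/13000 = 0.61598
V̂(p̂_st) = Σ W_h² p̂_h(1−p̂_h)/(n_h−1):
  stratum Q1: (4900/13000)²·0.795·0.205/331 = 6.99517e-05
  stratum Q2: (3600/13000)²·0.585·0.415/346 = 5.38079e-05
  stratum Q3: (2900/13000)²·0.390·0.610/289 = 4.09643e-05
  stratum Q4: (1600/13000)²·0.547·0.453/235 = 1.59724e-05
V̂(p̂_st) = 0.000180696; SE = √V̂ = 0.0134423

p̂_st ≈ 0.6160, SE ≈ 0.0134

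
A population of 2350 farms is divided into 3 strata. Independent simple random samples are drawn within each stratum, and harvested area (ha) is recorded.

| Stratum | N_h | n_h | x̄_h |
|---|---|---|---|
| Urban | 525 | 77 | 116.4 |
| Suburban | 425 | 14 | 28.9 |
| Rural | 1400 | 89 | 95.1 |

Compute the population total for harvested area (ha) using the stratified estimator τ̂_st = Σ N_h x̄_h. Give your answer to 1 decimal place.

τ̂_st = Σ N_h x̄_h = 525·116.4 + 425·28.9 + 1400·95.1 = 206532.5

τ̂_st ≈ 206532.5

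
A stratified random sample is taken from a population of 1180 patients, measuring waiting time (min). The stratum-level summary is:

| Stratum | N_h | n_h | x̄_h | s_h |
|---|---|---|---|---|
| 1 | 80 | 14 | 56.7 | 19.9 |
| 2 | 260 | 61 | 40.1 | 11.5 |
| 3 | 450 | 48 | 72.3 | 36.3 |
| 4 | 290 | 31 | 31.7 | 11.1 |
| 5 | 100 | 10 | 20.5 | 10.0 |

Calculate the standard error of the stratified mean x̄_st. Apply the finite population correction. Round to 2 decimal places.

SE(x̄_st) ≈ 2.01

V̂(x̄_st) = Σ W_h² (1 − n_h/N_h) s_h²/n_h, with W_h = N_h/N and N = 1180:
  stratum 1: (80/1180)²·(1 − 14/80)·19.9²/14 = 0.107263
  stratum 2: (260/1180)²·(1 − 61/260)·11.5²/61 = 0.0805616
  stratum 3: (450/1180)²·(1 − 48/450)·36.3²/48 = 3.56654
  stratum 4: (290/1180)²·(1 − 31/290)·11.1²/31 = 0.214397
  stratum 5: (100/1180)²·(1 − 10/100)·10.0²/10 = 0.0646366
V̂(x̄_st) = 4.03339
SE(x̄_st) = √4.03339 = 2.00833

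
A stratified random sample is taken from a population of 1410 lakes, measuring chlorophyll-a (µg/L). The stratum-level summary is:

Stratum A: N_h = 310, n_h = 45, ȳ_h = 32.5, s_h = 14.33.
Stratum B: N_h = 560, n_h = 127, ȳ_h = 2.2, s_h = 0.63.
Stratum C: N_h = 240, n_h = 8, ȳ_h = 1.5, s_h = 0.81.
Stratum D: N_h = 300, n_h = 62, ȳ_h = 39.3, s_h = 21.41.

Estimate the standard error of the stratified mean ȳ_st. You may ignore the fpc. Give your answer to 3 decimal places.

V̂(ȳ_st) = Σ W_h² s_h²/n_h, with W_h = N_h/N and N = 1410:
  stratum A: (310/1410)²·14.33²/45 = 0.220579
  stratum B: (560/1410)²·0.63²/127 = 0.000492964
  stratum C: (240/1410)²·0.81²/8 = 0.0023761
  stratum D: (300/1410)²·21.41²/62 = 0.334692
V̂(ȳ_st) = 0.558141
SE(ȳ_st) = √0.558141 = 0.747088

SE(ȳ_st) ≈ 0.747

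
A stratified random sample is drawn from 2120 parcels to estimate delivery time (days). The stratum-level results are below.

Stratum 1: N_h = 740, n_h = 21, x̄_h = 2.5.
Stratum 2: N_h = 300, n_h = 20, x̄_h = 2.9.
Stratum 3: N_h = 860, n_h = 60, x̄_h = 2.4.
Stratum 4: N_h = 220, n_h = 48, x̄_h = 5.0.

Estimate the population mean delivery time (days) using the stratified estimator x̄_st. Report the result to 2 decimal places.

x̄_st ≈ 2.78

N = Σ N_h = 2120. Stratum weights W_h = N_h/N.
x̄_st = (740·2.5 + 300·2.9 + 860·2.4 + 220·5.0) / 2120 = 2.7755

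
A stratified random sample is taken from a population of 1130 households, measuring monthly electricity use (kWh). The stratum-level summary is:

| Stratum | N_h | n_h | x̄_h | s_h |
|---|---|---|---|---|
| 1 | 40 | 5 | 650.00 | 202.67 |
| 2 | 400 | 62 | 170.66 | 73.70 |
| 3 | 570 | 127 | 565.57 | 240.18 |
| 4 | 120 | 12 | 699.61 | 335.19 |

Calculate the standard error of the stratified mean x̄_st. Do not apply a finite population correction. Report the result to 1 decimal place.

V̂(x̄_st) = Σ W_h² s_h²/n_h, with W_h = N_h/N and N = 1130:
  stratum 1: (40/1130)²·202.67²/5 = 10.2937
  stratum 2: (400/1130)²·73.70²/62 = 10.9776
  stratum 3: (570/1130)²·240.18²/127 = 115.575
  stratum 4: (120/1130)²·335.19²/12 = 105.586
V̂(x̄_st) = 242.432
SE(x̄_st) = √242.432 = 15.5702

SE(x̄_st) ≈ 15.6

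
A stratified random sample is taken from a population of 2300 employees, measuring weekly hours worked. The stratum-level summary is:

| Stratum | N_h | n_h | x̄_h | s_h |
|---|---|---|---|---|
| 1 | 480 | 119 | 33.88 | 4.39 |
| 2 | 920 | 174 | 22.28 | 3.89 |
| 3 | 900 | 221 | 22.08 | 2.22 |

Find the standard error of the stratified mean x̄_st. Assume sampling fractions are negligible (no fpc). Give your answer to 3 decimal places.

SE(x̄_st) ≈ 0.156

V̂(x̄_st) = Σ W_h² s_h²/n_h, with W_h = N_h/N and N = 2300:
  stratum 1: (480/2300)²·4.39²/119 = 0.00705357
  stratum 2: (920/2300)²·3.89²/174 = 0.0139146
  stratum 3: (900/2300)²·2.22²/221 = 0.00341463
V̂(x̄_st) = 0.0243828
SE(x̄_st) = √0.0243828 = 0.15615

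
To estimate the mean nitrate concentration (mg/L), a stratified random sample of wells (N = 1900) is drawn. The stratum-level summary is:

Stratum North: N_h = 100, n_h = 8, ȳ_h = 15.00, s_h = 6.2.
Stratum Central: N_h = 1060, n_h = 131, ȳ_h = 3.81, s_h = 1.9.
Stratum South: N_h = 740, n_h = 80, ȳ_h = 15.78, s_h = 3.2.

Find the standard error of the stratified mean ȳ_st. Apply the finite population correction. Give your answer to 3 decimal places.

SE(ȳ_st) ≈ 0.193

V̂(ȳ_st) = Σ W_h² (1 − n_h/N_h) s_h²/n_h, with W_h = N_h/N and N = 1900:
  stratum North: (100/1900)²·(1 − 8/100)·6.2²/8 = 0.0122454
  stratum Central: (1060/1900)²·(1 − 131/1060)·1.9²/131 = 0.0075171
  stratum South: (740/1900)²·(1 − 80/740)·3.2²/80 = 0.0173172
V̂(ȳ_st) = 0.0370798
SE(ȳ_st) = √0.0370798 = 0.192561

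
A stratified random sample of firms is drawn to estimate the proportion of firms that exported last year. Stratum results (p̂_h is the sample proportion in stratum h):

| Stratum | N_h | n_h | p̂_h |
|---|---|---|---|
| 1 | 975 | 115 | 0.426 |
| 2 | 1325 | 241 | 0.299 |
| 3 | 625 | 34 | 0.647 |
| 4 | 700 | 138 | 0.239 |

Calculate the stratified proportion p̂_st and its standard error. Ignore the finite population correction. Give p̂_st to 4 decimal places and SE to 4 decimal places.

p̂_st ≈ 0.3816, SE ≈ 0.0230

N = 3625; stratum weights W_h = N_h/N.
p̂_st = Σ W_h p̂_h = (975·0.426 + 1325·0.299 + 625·0.647 + 700·0.239)/3625 = 0.38157
V̂(p̂_st) = Σ W_h² p̂_h(1−p̂_h)/(n_h−1):
  stratum 1: (975/3625)²·0.426·0.574/114 = 0.000155171
  stratum 2: (1325/3625)²·0.299·0.701/240 = 0.000116679
  stratum 3: (625/3625)²·0.647·0.353/33 = 0.000205735
  stratum 4: (700/3625)²·0.239·0.761/137 = 4.95042e-05
V̂(p̂_st) = 0.00052709; SE = √V̂ = 0.0229584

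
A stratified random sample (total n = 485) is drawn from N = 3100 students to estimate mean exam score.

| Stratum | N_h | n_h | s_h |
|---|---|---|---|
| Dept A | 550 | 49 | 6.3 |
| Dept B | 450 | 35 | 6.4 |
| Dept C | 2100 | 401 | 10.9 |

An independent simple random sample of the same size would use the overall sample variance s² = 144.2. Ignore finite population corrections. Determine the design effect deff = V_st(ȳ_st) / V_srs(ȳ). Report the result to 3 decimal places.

deff ≈ 0.626

V̂(ȳ_st) = Σ W_h² s_h²/n_h, with W_h = N_h/N and N = 3100:
  stratum Dept A: (550/3100)²·6.3²/49 = 0.0254969
  stratum Dept B: (450/3100)²·6.4²/35 = 0.02466
  stratum Dept C: (2100/3100)²·10.9²/401 = 0.135964
V_st = 0.186121
V_srs = s²/n = 144.2/485 = 0.29732
deff = V_st / V_srs = 0.186121/0.29732 = 0.6260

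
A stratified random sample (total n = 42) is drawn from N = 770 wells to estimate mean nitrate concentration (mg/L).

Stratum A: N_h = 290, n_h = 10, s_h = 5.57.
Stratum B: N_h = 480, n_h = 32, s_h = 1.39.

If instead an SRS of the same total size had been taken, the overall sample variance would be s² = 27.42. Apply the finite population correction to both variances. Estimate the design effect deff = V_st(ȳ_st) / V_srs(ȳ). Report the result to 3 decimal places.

V̂(ȳ_st) = Σ W_h² (1 − n_h/N_h) s_h²/n_h, with W_h = N_h/N and N = 770:
  stratum A: (290/770)²·(1 − 10/290)·5.57²/10 = 0.424898
  stratum B: (480/770)²·(1 − 32/480)·1.39²/32 = 0.0218987
V_st = 0.446797
V_srs = (1 − 42/770)·27.42/42 = 0.617247
deff = V_st / V_srs = 0.446797/0.617247 = 0.7239

deff ≈ 0.724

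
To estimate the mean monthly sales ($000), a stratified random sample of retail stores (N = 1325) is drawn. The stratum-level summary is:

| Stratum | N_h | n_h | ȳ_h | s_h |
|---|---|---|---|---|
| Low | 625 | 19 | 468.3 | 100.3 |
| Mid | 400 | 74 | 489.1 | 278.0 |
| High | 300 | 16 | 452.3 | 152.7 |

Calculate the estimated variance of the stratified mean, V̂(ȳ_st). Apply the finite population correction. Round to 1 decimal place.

V̂(ȳ_st) ≈ 262.5

V̂(ȳ_st) = Σ W_h² (1 − n_h/N_h) s_h²/n_h, with W_h = N_h/N and N = 1325:
  stratum Low: (625/1325)²·(1 − 19/625)·100.3²/19 = 114.227
  stratum Mid: (400/1325)²·(1 − 74/400)·278.0²/74 = 77.5718
  stratum High: (300/1325)²·(1 − 16/300)·152.7²/16 = 70.7239
V̂(ȳ_st) = 262.523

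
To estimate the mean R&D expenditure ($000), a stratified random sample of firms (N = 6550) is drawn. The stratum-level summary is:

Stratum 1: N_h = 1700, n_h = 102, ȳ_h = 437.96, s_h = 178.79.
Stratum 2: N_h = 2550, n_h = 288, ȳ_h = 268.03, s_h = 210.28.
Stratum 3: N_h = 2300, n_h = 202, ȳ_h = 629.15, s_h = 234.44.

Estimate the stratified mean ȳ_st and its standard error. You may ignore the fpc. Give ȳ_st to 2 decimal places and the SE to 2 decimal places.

ȳ_st ≈ 438.94, SE ≈ 8.83

ȳ_st = Σ W_h ȳ_h = (1700·437.96 + 2550·268.03 + 2300·629.15)/6550 = 438.93947
V̂(ȳ_st) = Σ W_h² s_h²/n_h, with W_h = N_h/N and N = 6550:
  stratum 1: (1700/6550)²·178.79²/102 = 21.1106
  stratum 2: (2550/6550)²·210.28²/288 = 23.2703
  stratum 3: (2300/6550)²·234.44²/202 = 33.5494
V̂(ȳ_st) = 77.9303
SE(ȳ_st) = √77.9303 = 8.82782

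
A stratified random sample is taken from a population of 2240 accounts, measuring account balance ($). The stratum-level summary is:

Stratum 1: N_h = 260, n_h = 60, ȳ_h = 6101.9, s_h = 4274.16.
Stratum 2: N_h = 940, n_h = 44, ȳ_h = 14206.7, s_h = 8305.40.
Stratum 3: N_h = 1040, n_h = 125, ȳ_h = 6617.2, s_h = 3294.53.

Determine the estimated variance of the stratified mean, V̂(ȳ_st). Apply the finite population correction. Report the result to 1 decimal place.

V̂(ȳ_st) = Σ W_h² (1 − n_h/N_h) s_h²/n_h, with W_h = N_h/N and N = 2240:
  stratum 1: (260/2240)²·(1 − 60/260)·4274.16²/60 = 3155.42
  stratum 2: (940/2240)²·(1 − 44/940)·8305.40²/44 = 263153
  stratum 3: (1040/2240)²·(1 − 125/1040)·3294.53²/125 = 16467.8
V̂(ȳ_st) = 282776

V̂(ȳ_st) ≈ 282776.2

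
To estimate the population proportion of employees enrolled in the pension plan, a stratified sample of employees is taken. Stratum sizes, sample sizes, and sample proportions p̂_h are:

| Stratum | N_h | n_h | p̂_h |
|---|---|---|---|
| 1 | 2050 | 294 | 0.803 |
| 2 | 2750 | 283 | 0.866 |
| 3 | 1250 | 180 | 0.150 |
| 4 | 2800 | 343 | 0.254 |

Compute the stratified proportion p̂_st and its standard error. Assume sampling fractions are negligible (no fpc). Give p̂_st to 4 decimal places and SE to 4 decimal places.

p̂_st ≈ 0.5566, SE ≈ 0.0118

N = 8850; stratum weights W_h = N_h/N.
p̂_st = Σ W_h p̂_h = (2050·0.803 + 2750·0.866 + 1250·0.150 + 2800·0.254)/8850 = 0.55665
V̂(p̂_st) = Σ W_h² p̂_h(1−p̂_h)/(n_h−1):
  stratum 1: (2050/8850)²·0.803·0.197/293 = 2.89691e-05
  stratum 2: (2750/8850)²·0.866·0.134/282 = 3.97331e-05
  stratum 3: (1250/8850)²·0.150·0.850/179 = 1.42099e-05
  stratum 4: (2800/8850)²·0.254·0.746/342 = 5.54595e-05
V̂(p̂_st) = 0.000138372; SE = √V̂ = 0.0117631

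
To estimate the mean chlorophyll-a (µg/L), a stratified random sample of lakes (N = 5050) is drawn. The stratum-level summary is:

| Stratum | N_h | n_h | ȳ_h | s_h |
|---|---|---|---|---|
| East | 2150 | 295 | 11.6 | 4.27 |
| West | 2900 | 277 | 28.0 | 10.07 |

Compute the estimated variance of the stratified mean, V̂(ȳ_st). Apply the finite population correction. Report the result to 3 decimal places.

V̂(ȳ_st) = Σ W_h² (1 − n_h/N_h) s_h²/n_h, with W_h = N_h/N and N = 5050:
  stratum East: (2150/5050)²·(1 − 295/2150)·4.27²/295 = 0.0096657
  stratum West: (2900/5050)²·(1 − 277/2900)·10.07²/277 = 0.109192
V̂(ȳ_st) = 0.118858

V̂(ȳ_st) ≈ 0.119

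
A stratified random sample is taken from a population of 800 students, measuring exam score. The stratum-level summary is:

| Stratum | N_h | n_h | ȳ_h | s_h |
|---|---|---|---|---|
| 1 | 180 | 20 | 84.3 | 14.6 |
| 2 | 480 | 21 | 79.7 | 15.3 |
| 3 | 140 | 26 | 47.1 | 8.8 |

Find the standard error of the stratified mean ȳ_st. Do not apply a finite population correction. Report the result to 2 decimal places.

V̂(ȳ_st) = Σ W_h² s_h²/n_h, with W_h = N_h/N and N = 800:
  stratum 1: (180/800)²·14.6²/20 = 0.539561
  stratum 2: (480/800)²·15.3²/21 = 4.01297
  stratum 3: (140/800)²·8.8²/26 = 0.0912154
V̂(ȳ_st) = 4.64375
SE(ȳ_st) = √4.64375 = 2.15494

SE(ȳ_st) ≈ 2.15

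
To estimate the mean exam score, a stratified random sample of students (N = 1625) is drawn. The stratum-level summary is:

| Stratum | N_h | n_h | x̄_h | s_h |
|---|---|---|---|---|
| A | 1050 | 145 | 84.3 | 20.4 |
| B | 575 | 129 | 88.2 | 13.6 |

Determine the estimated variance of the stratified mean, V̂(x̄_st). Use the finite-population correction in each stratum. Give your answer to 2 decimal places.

V̂(x̄_st) ≈ 1.17

V̂(x̄_st) = Σ W_h² (1 − n_h/N_h) s_h²/n_h, with W_h = N_h/N and N = 1625:
  stratum A: (1050/1625)²·(1 − 145/1050)·20.4²/145 = 1.03282
  stratum B: (575/1625)²·(1 − 129/575)·13.6²/129 = 0.139246
V̂(x̄_st) = 1.17206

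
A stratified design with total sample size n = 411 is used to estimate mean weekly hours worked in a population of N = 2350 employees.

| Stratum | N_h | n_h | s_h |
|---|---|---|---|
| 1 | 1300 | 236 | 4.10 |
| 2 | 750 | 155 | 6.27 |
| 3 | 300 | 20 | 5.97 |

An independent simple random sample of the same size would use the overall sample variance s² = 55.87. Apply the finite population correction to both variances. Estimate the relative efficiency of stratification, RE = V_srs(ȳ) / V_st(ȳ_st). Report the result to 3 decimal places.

V̂(ȳ_st) = Σ W_h² (1 − n_h/N_h) s_h²/n_h, with W_h = N_h/N and N = 2350:
  stratum 1: (1300/2350)²·(1 − 236/1300)·4.10²/236 = 0.0178404
  stratum 2: (750/2350)²·(1 − 155/750)·6.27²/155 = 0.0204949
  stratum 3: (300/2350)²·(1 − 20/300)·5.97²/20 = 0.0271058
V_st = 0.0654411
V_srs = (1 − 411/2350)·55.87/411 = 0.112162
Relative efficiency = V_srs / V_st = 0.112162/0.0654411 = 1.7139

RE ≈ 1.714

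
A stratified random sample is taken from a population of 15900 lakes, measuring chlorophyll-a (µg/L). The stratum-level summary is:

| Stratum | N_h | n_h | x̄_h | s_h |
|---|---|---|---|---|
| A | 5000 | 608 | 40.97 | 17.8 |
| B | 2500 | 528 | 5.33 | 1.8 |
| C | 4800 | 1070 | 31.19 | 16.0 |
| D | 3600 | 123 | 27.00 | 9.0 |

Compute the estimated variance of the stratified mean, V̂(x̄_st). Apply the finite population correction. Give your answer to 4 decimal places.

V̂(x̄_st) = Σ W_h² (1 − n_h/N_h) s_h²/n_h, with W_h = N_h/N and N = 15900:
  stratum A: (5000/15900)²·(1 − 608/5000)·17.8²/608 = 0.0452662
  stratum B: (2500/15900)²·(1 − 528/2500)·1.8²/528 = 0.000119664
  stratum C: (4800/15900)²·(1 − 1070/4800)·16.0²/1070 = 0.0169438
  stratum D: (3600/15900)²·(1 − 123/3600)·9.0²/123 = 0.0326056
V̂(x̄_st) = 0.0949354

V̂(x̄_st) ≈ 0.0949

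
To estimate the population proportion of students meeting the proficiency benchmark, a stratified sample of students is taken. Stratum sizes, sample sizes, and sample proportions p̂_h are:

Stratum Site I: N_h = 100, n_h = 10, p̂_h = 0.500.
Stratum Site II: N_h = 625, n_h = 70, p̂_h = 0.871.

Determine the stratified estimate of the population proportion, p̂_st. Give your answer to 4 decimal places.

N = 725; stratum weights W_h = N_h/N.
p̂_st = Σ W_h p̂_h = (100·0.500 + 625·0.871)/725 = 0.81983

p̂_st ≈ 0.8198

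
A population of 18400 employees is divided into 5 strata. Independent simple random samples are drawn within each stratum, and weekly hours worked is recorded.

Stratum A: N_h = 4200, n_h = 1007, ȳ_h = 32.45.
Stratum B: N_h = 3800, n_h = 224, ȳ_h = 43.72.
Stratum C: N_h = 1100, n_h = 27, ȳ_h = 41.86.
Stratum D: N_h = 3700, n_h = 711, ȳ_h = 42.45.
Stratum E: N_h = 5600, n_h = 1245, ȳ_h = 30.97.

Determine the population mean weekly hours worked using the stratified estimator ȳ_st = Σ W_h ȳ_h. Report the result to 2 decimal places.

ȳ_st ≈ 36.90

N = Σ N_h = 18400. Stratum weights W_h = N_h/N.
ȳ_st = (4200·32.45 + 3800·43.72 + 1100·41.86 + 3700·42.45 + 5600·30.97) / 18400 = 36.9005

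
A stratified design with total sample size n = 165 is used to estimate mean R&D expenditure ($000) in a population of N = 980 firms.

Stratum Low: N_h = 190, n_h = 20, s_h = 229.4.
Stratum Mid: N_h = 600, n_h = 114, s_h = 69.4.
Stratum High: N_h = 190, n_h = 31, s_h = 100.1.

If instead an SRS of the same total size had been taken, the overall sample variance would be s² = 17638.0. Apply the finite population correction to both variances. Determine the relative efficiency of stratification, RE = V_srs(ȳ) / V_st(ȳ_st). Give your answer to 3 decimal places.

RE ≈ 0.797

V̂(ȳ_st) = Σ W_h² (1 − n_h/N_h) s_h²/n_h, with W_h = N_h/N and N = 980:
  stratum Low: (190/980)²·(1 − 20/190)·229.4²/20 = 88.4927
  stratum Mid: (600/980)²·(1 − 114/600)·69.4²/114 = 12.8277
  stratum High: (190/980)²·(1 − 31/190)·100.1²/31 = 10.1673
V_st = 111.488
V_srs = (1 − 165/980)·17638.0/165 = 88.899
Relative efficiency = V_srs / V_st = 88.899/111.488 = 0.7974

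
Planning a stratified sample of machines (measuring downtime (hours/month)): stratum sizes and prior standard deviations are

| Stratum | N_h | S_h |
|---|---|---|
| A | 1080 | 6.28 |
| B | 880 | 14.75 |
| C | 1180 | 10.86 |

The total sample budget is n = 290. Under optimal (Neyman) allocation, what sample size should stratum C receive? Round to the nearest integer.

Neyman allocation: n_h = n · N_h S_h / Σ N_i S_i, with n = 290.
  stratum A: N_h·S_h = 1080·6.28 = 6782.40
  stratum B: N_h·S_h = 880·14.75 = 12980.00
  stratum C: N_h·S_h = 1180·10.86 = 12814.80
Σ N_h S_h = 32577.20
n for stratum C = 290·12814.80/32577.20 = 114.076 → 114

114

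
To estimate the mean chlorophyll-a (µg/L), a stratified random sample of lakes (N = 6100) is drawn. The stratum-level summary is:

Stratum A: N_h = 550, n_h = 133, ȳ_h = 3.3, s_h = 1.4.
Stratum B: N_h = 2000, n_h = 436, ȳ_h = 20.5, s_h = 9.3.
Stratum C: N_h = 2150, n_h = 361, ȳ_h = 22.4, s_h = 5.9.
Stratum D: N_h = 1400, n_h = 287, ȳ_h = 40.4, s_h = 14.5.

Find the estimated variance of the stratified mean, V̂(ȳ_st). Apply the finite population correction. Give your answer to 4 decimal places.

V̂(ȳ_st) ≈ 0.0574

V̂(ȳ_st) = Σ W_h² (1 − n_h/N_h) s_h²/n_h, with W_h = N_h/N and N = 6100:
  stratum A: (550/6100)²·(1 − 133/550)·1.4²/133 = 9.0833e-05
  stratum B: (2000/6100)²·(1 − 436/2000)·9.3²/436 = 0.0166758
  stratum C: (2150/6100)²·(1 − 361/2150)·5.9²/361 = 0.00996749
  stratum D: (1400/6100)²·(1 − 287/1400)·14.5²/287 = 0.0306773
V̂(ȳ_st) = 0.0574115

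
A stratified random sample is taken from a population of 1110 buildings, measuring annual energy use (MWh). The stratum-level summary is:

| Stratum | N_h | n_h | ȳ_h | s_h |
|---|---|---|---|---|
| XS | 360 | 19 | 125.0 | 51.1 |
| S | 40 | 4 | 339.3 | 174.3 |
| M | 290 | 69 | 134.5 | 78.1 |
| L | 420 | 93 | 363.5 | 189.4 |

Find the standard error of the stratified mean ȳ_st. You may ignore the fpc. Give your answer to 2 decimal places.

V̂(ȳ_st) = Σ W_h² s_h²/n_h, with W_h = N_h/N and N = 1110:
  stratum XS: (360/1110)²·51.1²/19 = 14.456
  stratum S: (40/1110)²·174.3²/4 = 9.86299
  stratum M: (290/1110)²·78.1²/69 = 6.03397
  stratum L: (420/1110)²·189.4²/93 = 55.2242
V̂(ȳ_st) = 85.5772
SE(ȳ_st) = √85.5772 = 9.25079

SE(ȳ_st) ≈ 9.25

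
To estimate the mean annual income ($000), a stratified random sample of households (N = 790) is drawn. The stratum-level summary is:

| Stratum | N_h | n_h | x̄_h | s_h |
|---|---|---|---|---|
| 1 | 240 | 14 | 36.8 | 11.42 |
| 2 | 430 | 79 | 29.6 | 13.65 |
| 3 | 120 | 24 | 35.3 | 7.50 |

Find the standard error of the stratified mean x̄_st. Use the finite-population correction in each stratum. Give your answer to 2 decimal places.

V̂(x̄_st) = Σ W_h² (1 − n_h/N_h) s_h²/n_h, with W_h = N_h/N and N = 790:
  stratum 1: (240/790)²·(1 − 14/240)·11.42²/14 = 0.809598
  stratum 2: (430/790)²·(1 − 79/430)·13.65²/79 = 0.570374
  stratum 3: (120/790)²·(1 − 24/120)·7.50²/24 = 0.0432623
V̂(x̄_st) = 1.42323
SE(x̄_st) = √1.42323 = 1.19299

SE(x̄_st) ≈ 1.19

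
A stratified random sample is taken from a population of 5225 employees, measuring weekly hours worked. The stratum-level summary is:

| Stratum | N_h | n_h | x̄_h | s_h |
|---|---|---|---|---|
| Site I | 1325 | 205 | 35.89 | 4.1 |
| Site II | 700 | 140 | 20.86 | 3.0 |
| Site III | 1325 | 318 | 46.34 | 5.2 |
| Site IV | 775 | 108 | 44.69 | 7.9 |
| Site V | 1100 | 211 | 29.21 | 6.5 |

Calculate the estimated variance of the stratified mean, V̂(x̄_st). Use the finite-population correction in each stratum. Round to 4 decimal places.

V̂(x̄_st) ≈ 0.0277

V̂(x̄_st) = Σ W_h² (1 − n_h/N_h) s_h²/n_h, with W_h = N_h/N and N = 5225:
  stratum Site I: (1325/5225)²·(1 − 205/1325)·4.1²/205 = 0.00445733
  stratum Site II: (700/5225)²·(1 − 140/700)·3.0²/140 = 0.000923056
  stratum Site III: (1325/5225)²·(1 − 318/1325)·5.2²/318 = 0.00415578
  stratum Site IV: (775/5225)²·(1 − 108/775)·7.9²/108 = 0.0109417
  stratum Site V: (1100/5225)²·(1 − 211/1100)·6.5²/211 = 0.00717243
V̂(x̄_st) = 0.0276503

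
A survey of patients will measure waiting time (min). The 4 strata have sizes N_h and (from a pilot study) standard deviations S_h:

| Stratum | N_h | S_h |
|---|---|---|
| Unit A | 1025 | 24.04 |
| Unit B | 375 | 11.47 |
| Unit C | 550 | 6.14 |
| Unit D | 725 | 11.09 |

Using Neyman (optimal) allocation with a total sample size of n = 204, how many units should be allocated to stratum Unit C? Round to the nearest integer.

17

Neyman allocation: n_h = n · N_h S_h / Σ N_i S_i, with n = 204.
  stratum Unit A: N_h·S_h = 1025·24.04 = 24641.00
  stratum Unit B: N_h·S_h = 375·11.47 = 4301.25
  stratum Unit C: N_h·S_h = 550·6.14 = 3377.00
  stratum Unit D: N_h·S_h = 725·11.09 = 8040.25
Σ N_h S_h = 40359.50
n for stratum Unit C = 204·3377.00/40359.50 = 17.069 → 17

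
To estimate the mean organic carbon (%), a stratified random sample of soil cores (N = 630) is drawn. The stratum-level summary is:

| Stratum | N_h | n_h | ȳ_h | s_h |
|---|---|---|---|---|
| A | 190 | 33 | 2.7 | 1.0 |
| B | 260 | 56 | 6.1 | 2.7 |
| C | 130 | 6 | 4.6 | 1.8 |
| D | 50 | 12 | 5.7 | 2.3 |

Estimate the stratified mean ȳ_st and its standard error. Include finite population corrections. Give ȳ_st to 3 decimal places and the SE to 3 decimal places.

ȳ_st = Σ W_h ȳ_h = (190·2.7 + 260·6.1 + 130·4.6 + 50·5.7)/630 = 4.73333
V̂(ȳ_st) = Σ W_h² (1 − n_h/N_h) s_h²/n_h, with W_h = N_h/N and N = 630:
  stratum A: (190/630)²·(1 − 33/190)·1.0²/33 = 0.0022775
  stratum B: (260/630)²·(1 − 56/260)·2.7²/56 = 0.0173965
  stratum C: (130/630)²·(1 − 6/130)·1.8²/6 = 0.021932
  stratum D: (50/630)²·(1 − 12/50)·2.3²/12 = 0.00211031
V̂(ȳ_st) = 0.0437163
SE(ȳ_st) = √0.0437163 = 0.209084

ȳ_st ≈ 4.733, SE ≈ 0.209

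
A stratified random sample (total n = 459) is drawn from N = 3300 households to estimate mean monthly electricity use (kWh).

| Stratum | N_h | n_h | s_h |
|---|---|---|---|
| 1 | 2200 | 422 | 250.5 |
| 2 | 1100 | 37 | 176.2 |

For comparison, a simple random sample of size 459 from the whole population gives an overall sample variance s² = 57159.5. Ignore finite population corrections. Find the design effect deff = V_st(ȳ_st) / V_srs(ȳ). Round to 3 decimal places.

deff ≈ 1.279

V̂(ȳ_st) = Σ W_h² s_h²/n_h, with W_h = N_h/N and N = 3300:
  stratum 1: (2200/3300)²·250.5²/422 = 66.0877
  stratum 2: (1100/3300)²·176.2²/37 = 93.2326
V_st = 159.32
V_srs = s²/n = 57159.5/459 = 124.531
deff = V_st / V_srs = 159.32/124.531 = 1.2794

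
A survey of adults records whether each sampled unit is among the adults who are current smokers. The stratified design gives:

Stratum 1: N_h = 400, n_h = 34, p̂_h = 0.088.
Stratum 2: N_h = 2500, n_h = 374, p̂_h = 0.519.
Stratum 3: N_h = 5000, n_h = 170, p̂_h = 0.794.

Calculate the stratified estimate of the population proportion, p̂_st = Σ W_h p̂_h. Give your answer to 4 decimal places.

p̂_st ≈ 0.6712

N = 7900; stratum weights W_h = N_h/N.
p̂_st = Σ W_h p̂_h = (400·0.088 + 2500·0.519 + 5000·0.794)/7900 = 0.67123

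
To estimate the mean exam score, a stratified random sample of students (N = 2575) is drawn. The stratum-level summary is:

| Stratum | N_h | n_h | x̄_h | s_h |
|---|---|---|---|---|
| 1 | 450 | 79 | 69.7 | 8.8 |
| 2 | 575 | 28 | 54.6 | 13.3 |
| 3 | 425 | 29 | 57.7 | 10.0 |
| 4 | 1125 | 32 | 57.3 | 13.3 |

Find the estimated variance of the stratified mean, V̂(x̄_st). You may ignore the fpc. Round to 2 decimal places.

V̂(x̄_st) = Σ W_h² s_h²/n_h, with W_h = N_h/N and N = 2575:
  stratum 1: (450/2575)²·8.8²/79 = 0.029937
  stratum 2: (575/2575)²·13.3²/28 = 0.315012
  stratum 3: (425/2575)²·10.0²/29 = 0.0939346
  stratum 4: (1125/2575)²·13.3²/32 = 1.05512
V̂(x̄_st) = 1.49401

V̂(x̄_st) ≈ 1.49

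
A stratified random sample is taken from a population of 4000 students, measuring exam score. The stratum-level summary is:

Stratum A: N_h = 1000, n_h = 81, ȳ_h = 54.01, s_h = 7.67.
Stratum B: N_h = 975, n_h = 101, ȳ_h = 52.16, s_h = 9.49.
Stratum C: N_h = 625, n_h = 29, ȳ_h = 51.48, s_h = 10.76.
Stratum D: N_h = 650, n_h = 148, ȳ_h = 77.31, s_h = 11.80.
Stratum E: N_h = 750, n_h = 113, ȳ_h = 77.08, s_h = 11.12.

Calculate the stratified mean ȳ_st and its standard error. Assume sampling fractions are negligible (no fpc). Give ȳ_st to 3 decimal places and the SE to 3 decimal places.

ȳ_st = Σ W_h ȳ_h = (1000·54.01 + 975·52.16 + 625·51.48 + 650·77.31 + 750·77.08)/4000 = 61.27562
V̂(ȳ_st) = Σ W_h² s_h²/n_h, with W_h = N_h/N and N = 4000:
  stratum A: (1000/4000)²·7.67²/81 = 0.0453927
  stratum B: (975/4000)²·9.49²/101 = 0.0529786
  stratum C: (625/4000)²·10.76²/29 = 0.097469
  stratum D: (650/4000)²·11.80²/148 = 0.0248433
  stratum E: (750/4000)²·11.12²/113 = 0.038471
V̂(ȳ_st) = 0.259155
SE(ȳ_st) = √0.259155 = 0.509072

ȳ_st ≈ 61.276, SE ≈ 0.509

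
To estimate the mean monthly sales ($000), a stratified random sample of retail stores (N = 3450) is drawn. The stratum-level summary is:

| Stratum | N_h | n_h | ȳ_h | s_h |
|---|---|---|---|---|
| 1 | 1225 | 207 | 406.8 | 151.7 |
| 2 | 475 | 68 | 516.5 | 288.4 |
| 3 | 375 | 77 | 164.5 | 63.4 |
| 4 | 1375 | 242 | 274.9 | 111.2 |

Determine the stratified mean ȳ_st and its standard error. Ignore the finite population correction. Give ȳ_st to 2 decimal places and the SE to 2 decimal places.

ȳ_st = Σ W_h ȳ_h = (1225·406.8 + 475·516.5 + 375·164.5 + 1375·274.9)/3450 = 342.99783
V̂(ȳ_st) = Σ W_h² s_h²/n_h, with W_h = N_h/N and N = 3450:
  stratum 1: (1225/3450)²·151.7²/207 = 14.0163
  stratum 2: (475/3450)²·288.4²/68 = 23.1863
  stratum 3: (375/3450)²·63.4²/77 = 0.616754
  stratum 4: (1375/3450)²·111.2²/242 = 8.11636
V̂(ȳ_st) = 45.9357
SE(ȳ_st) = √45.9357 = 6.77759

ȳ_st ≈ 343.00, SE ≈ 6.78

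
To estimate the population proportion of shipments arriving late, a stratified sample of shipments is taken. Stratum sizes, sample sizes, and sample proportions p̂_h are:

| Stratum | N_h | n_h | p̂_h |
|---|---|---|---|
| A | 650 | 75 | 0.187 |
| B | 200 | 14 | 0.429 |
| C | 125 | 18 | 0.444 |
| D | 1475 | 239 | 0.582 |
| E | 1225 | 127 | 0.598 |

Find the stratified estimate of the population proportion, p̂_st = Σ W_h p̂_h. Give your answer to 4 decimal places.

N = 3675; stratum weights W_h = N_h/N.
p̂_st = Σ W_h p̂_h = (650·0.187 + 200·0.429 + 125·0.444 + 1475·0.582 + 1225·0.598)/3675 = 0.50445

p̂_st ≈ 0.5044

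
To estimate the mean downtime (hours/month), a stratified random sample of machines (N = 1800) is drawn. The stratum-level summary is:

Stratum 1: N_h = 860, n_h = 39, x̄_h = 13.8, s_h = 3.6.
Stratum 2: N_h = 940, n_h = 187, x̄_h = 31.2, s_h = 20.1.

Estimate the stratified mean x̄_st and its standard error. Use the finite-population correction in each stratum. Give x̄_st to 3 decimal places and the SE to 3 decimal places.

x̄_st ≈ 22.887, SE ≈ 0.738

x̄_st = Σ W_h x̄_h = (860·13.8 + 940·31.2)/1800 = 22.88667
V̂(x̄_st) = Σ W_h² (1 − n_h/N_h) s_h²/n_h, with W_h = N_h/N and N = 1800:
  stratum 1: (860/1800)²·(1 − 39/860)·3.6²/39 = 0.0724164
  stratum 2: (940/1800)²·(1 − 187/940)·20.1²/187 = 0.471985
V̂(x̄_st) = 0.544402
SE(x̄_st) = √0.544402 = 0.737836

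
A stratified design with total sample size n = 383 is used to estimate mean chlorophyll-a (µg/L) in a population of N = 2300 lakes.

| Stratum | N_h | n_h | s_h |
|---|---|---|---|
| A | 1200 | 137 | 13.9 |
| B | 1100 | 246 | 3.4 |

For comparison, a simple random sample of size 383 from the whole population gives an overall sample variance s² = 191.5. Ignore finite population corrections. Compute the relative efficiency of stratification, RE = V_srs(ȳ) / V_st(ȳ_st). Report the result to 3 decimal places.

RE ≈ 1.267

V̂(ȳ_st) = Σ W_h² s_h²/n_h, with W_h = N_h/N and N = 2300:
  stratum A: (1200/2300)²·13.9²/137 = 0.383898
  stratum B: (1100/2300)²·3.4²/246 = 0.0107486
V_st = 0.394647
V_srs = s²/n = 191.5/383 = 0.5
Relative efficiency = V_srs / V_st = 0.5/0.394647 = 1.2670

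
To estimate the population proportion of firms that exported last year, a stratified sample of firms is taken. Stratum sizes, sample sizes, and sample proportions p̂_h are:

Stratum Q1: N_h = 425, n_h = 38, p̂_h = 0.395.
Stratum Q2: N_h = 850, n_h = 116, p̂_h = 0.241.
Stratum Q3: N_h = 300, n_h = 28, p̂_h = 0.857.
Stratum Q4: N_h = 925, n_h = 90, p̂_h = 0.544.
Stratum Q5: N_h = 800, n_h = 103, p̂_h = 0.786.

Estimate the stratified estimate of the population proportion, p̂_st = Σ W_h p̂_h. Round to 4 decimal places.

p̂_st ≈ 0.5339

N = 3300; stratum weights W_h = N_h/N.
p̂_st = Σ W_h p̂_h = (425·0.395 + 850·0.241 + 300·0.857 + 925·0.544 + 800·0.786)/3300 = 0.53389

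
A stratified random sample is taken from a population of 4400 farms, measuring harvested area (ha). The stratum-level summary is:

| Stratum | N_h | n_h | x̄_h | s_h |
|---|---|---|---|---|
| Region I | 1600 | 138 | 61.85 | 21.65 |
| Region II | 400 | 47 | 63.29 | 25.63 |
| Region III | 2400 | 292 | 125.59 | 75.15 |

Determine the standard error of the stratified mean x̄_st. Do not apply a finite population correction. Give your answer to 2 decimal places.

SE(x̄_st) ≈ 2.51

V̂(x̄_st) = Σ W_h² s_h²/n_h, with W_h = N_h/N and N = 4400:
  stratum Region I: (1600/4400)²·21.65²/138 = 0.449129
  stratum Region II: (400/4400)²·25.63²/47 = 0.115509
  stratum Region III: (2400/4400)²·75.15²/292 = 5.7543
V̂(x̄_st) = 6.31893
SE(x̄_st) = √6.31893 = 2.51375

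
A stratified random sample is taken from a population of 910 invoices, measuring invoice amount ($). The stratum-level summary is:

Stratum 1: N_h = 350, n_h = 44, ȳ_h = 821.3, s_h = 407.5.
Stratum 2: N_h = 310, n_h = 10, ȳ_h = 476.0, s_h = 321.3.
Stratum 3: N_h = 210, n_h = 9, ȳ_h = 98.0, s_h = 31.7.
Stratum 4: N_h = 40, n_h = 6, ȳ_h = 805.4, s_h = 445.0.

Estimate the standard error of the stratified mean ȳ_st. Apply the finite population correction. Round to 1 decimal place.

SE(ȳ_st) ≈ 41.3

V̂(ȳ_st) = Σ W_h² (1 − n_h/N_h) s_h²/n_h, with W_h = N_h/N and N = 910:
  stratum 1: (350/910)²·(1 − 44/350)·407.5²/44 = 488.1
  stratum 2: (310/910)²·(1 − 10/310)·321.3²/10 = 1159.37
  stratum 3: (210/910)²·(1 − 9/210)·31.7²/9 = 5.69126
  stratum 4: (40/910)²·(1 − 6/40)·445.0²/6 = 54.2032
V̂(ȳ_st) = 1707.36
SE(ȳ_st) = √1707.36 = 41.3203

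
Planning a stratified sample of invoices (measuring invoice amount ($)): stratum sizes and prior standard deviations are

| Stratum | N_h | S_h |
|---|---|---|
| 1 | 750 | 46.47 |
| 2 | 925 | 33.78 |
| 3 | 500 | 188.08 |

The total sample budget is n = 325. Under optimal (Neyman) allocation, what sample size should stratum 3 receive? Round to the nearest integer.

Neyman allocation: n_h = n · N_h S_h / Σ N_i S_i, with n = 325.
  stratum 1: N_h·S_h = 750·46.47 = 34852.50
  stratum 2: N_h·S_h = 925·33.78 = 31246.50
  stratum 3: N_h·S_h = 500·188.08 = 94040.00
Σ N_h S_h = 160139.00
n for stratum 3 = 325·94040.00/160139.00 = 190.853 → 191

191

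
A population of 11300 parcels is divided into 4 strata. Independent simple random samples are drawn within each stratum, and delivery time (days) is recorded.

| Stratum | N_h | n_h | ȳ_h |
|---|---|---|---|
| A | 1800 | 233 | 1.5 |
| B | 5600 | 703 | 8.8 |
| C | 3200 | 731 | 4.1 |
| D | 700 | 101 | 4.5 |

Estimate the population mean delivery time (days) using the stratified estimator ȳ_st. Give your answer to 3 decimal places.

N = Σ N_h = 11300. Stratum weights W_h = N_h/N.
ȳ_st = (1800·1.5 + 5600·8.8 + 3200·4.1 + 700·4.5) / 11300 = 6.03982

ȳ_st ≈ 6.040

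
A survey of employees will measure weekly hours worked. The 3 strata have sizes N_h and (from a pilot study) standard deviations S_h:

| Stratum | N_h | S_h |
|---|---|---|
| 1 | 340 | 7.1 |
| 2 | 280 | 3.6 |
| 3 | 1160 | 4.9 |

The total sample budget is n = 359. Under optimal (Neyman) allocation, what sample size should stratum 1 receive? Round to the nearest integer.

95

Neyman allocation: n_h = n · N_h S_h / Σ N_i S_i, with n = 359.
  stratum 1: N_h·S_h = 340·7.1 = 2414.00
  stratum 2: N_h·S_h = 280·3.6 = 1008.00
  stratum 3: N_h·S_h = 1160·4.9 = 5684.00
Σ N_h S_h = 9106.00
n for stratum 1 = 359·2414.00/9106.00 = 95.171 → 95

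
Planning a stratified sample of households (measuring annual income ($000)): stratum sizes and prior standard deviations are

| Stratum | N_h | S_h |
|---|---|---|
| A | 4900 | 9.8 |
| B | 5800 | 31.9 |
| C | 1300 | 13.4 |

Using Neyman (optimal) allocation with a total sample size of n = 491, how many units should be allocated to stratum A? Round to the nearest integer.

Neyman allocation: n_h = n · N_h S_h / Σ N_i S_i, with n = 491.
  stratum A: N_h·S_h = 4900·9.8 = 48020.00
  stratum B: N_h·S_h = 5800·31.9 = 185020.00
  stratum C: N_h·S_h = 1300·13.4 = 17420.00
Σ N_h S_h = 250460.00
n for stratum A = 491·48020.00/250460.00 = 94.138 → 94

94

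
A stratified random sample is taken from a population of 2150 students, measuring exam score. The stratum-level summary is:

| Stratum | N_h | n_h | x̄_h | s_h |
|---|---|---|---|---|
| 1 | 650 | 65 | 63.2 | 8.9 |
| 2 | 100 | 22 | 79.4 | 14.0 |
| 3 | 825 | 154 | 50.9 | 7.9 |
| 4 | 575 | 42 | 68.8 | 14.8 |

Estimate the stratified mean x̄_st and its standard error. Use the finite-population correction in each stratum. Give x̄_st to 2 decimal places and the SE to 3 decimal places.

x̄_st = Σ W_h x̄_h = (650·63.2 + 100·79.4 + 825·50.9 + 575·68.8)/2150 = 60.73140
V̂(x̄_st) = Σ W_h² (1 − n_h/N_h) s_h²/n_h, with W_h = N_h/N and N = 2150:
  stratum 1: (650/2150)²·(1 − 65/650)·8.9²/65 = 0.100244
  stratum 2: (100/2150)²·(1 − 22/100)·14.0²/22 = 0.0150332
  stratum 3: (825/2150)²·(1 − 154/825)·7.9²/154 = 0.0485325
  stratum 4: (575/2150)²·(1 − 42/575)·14.8²/42 = 0.345774
V̂(x̄_st) = 0.509584
SE(x̄_st) = √0.509584 = 0.713851

x̄_st ≈ 60.73, SE ≈ 0.714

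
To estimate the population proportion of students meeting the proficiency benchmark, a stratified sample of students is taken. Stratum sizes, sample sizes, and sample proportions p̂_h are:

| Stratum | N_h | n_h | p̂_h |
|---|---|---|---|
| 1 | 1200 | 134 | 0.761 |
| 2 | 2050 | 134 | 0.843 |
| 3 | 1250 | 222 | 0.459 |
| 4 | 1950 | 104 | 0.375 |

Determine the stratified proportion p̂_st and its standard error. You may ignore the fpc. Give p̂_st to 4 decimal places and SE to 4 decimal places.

N = 6450; stratum weights W_h = N_h/N.
p̂_st = Σ W_h p̂_h = (1200·0.761 + 2050·0.843 + 1250·0.459 + 1950·0.375)/6450 = 0.61184
V̂(p̂_st) = Σ W_h² p̂_h(1−p̂_h)/(n_h−1):
  stratum 1: (1200/6450)²·0.761·0.239/133 = 4.73341e-05
  stratum 2: (2050/6450)²·0.843·0.157/133 = 0.000100523
  stratum 3: (1250/6450)²·0.459·0.541/221 = 4.22006e-05
  stratum 4: (1950/6450)²·0.375·0.625/103 = 0.000207981
V̂(p̂_st) = 0.000398038; SE = √V̂ = 0.0199509

p̂_st ≈ 0.6118, SE ≈ 0.0200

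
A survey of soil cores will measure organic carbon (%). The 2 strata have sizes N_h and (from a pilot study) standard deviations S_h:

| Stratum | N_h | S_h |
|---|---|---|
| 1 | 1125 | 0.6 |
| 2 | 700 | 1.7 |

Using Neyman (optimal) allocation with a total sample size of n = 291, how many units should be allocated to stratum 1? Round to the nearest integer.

Neyman allocation: n_h = n · N_h S_h / Σ N_i S_i, with n = 291.
  stratum 1: N_h·S_h = 1125·0.6 = 675.00
  stratum 2: N_h·S_h = 700·1.7 = 1190.00
Σ N_h S_h = 1865.00
n for stratum 1 = 291·675.00/1865.00 = 105.322 → 105

105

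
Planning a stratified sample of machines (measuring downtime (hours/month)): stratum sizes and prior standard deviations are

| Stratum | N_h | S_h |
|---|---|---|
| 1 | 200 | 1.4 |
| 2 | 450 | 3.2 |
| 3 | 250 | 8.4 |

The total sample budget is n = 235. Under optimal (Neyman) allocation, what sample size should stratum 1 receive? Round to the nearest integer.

Neyman allocation: n_h = n · N_h S_h / Σ N_i S_i, with n = 235.
  stratum 1: N_h·S_h = 200·1.4 = 280.00
  stratum 2: N_h·S_h = 450·3.2 = 1440.00
  stratum 3: N_h·S_h = 250·8.4 = 2100.00
Σ N_h S_h = 3820.00
n for stratum 1 = 235·280.00/3820.00 = 17.225 → 17

17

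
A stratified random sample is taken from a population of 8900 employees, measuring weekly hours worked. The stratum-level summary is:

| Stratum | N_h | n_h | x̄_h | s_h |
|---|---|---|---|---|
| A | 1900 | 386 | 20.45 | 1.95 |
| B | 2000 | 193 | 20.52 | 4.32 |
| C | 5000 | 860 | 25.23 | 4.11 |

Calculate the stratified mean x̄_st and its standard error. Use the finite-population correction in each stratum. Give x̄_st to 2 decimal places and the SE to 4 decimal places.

x̄_st = Σ W_h x̄_h = (1900·20.45 + 2000·20.52 + 5000·25.23)/8900 = 23.15112
V̂(x̄_st) = Σ W_h² (1 − n_h/N_h) s_h²/n_h, with W_h = N_h/N and N = 8900:
  stratum A: (1900/8900)²·(1 − 386/1900)·1.95²/386 = 0.000357751
  stratum B: (2000/8900)²·(1 − 193/2000)·4.32²/193 = 0.00441183
  stratum C: (5000/8900)²·(1 − 860/5000)·4.11²/860 = 0.00513305
V̂(x̄_st) = 0.00990263
SE(x̄_st) = √0.00990263 = 0.0995119

x̄_st ≈ 23.15, SE ≈ 0.0995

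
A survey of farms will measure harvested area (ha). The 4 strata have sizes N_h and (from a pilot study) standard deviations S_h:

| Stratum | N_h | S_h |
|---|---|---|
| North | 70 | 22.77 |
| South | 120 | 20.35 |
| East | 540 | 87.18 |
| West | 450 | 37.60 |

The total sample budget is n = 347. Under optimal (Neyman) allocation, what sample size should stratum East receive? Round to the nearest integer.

Neyman allocation: n_h = n · N_h S_h / Σ N_i S_i, with n = 347.
  stratum North: N_h·S_h = 70·22.77 = 1593.90
  stratum South: N_h·S_h = 120·20.35 = 2442.00
  stratum East: N_h·S_h = 540·87.18 = 47077.20
  stratum West: N_h·S_h = 450·37.60 = 16920.00
Σ N_h S_h = 68033.10
n for stratum East = 347·47077.20/68033.10 = 240.115 → 240

240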